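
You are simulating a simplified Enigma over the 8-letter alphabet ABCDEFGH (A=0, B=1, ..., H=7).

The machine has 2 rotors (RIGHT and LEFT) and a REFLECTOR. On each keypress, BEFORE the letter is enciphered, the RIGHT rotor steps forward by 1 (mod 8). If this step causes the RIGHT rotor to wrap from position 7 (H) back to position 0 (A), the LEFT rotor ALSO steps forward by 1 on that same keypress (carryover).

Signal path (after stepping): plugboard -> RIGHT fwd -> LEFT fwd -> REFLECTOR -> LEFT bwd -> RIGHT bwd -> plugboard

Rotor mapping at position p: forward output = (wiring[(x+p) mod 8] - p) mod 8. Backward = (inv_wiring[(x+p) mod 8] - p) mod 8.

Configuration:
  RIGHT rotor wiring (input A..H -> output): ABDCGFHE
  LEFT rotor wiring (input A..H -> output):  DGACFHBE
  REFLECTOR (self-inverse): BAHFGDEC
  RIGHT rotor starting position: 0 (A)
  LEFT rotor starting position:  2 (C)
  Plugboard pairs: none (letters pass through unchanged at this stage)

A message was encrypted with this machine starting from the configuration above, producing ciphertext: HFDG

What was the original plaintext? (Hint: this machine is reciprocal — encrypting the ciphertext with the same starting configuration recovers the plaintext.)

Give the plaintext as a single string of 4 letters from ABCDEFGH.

Answer: ADFD

Derivation:
Char 1 ('H'): step: R->1, L=2; H->plug->H->R->H->L->E->refl->G->L'->A->R'->A->plug->A
Char 2 ('F'): step: R->2, L=2; F->plug->F->R->C->L->D->refl->F->L'->D->R'->D->plug->D
Char 3 ('D'): step: R->3, L=2; D->plug->D->R->E->L->H->refl->C->L'->F->R'->F->plug->F
Char 4 ('G'): step: R->4, L=2; G->plug->G->R->H->L->E->refl->G->L'->A->R'->D->plug->D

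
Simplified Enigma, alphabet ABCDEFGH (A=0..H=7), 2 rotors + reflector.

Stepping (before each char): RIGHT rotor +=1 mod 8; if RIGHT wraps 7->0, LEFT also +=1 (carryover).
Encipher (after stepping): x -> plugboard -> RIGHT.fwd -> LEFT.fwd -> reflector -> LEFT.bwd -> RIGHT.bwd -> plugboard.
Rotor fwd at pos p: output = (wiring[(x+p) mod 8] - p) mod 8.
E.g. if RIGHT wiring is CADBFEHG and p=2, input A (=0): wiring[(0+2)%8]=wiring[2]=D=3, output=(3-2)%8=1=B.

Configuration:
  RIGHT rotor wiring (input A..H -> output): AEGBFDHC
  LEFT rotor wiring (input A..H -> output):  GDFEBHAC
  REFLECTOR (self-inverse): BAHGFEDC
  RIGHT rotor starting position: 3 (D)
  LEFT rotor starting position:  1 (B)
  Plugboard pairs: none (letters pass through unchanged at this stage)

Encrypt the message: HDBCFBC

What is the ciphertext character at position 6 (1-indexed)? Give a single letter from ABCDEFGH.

Char 1 ('H'): step: R->4, L=1; H->plug->H->R->F->L->H->refl->C->L'->A->R'->F->plug->F
Char 2 ('D'): step: R->5, L=1; D->plug->D->R->D->L->A->refl->B->L'->G->R'->A->plug->A
Char 3 ('B'): step: R->6, L=1; B->plug->B->R->E->L->G->refl->D->L'->C->R'->C->plug->C
Char 4 ('C'): step: R->7, L=1; C->plug->C->R->F->L->H->refl->C->L'->A->R'->H->plug->H
Char 5 ('F'): step: R->0, L->2 (L advanced); F->plug->F->R->D->L->F->refl->E->L'->G->R'->C->plug->C
Char 6 ('B'): step: R->1, L=2; B->plug->B->R->F->L->A->refl->B->L'->H->R'->H->plug->H

H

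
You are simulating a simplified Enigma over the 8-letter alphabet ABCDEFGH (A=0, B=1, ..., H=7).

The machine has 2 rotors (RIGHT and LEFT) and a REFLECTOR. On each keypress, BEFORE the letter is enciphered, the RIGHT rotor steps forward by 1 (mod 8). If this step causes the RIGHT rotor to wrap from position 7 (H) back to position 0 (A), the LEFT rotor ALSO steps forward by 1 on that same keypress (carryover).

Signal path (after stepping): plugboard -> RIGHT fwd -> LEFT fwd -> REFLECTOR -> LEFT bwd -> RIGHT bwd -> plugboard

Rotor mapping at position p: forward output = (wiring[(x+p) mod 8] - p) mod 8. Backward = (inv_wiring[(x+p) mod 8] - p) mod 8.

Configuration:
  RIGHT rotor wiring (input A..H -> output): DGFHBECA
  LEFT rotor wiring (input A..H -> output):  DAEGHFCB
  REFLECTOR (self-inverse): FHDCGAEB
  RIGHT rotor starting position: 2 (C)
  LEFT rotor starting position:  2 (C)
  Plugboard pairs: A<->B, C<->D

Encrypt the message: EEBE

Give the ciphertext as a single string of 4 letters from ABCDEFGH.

Char 1 ('E'): step: R->3, L=2; E->plug->E->R->F->L->H->refl->B->L'->G->R'->B->plug->A
Char 2 ('E'): step: R->4, L=2; E->plug->E->R->H->L->G->refl->E->L'->B->R'->G->plug->G
Char 3 ('B'): step: R->5, L=2; B->plug->A->R->H->L->G->refl->E->L'->B->R'->E->plug->E
Char 4 ('E'): step: R->6, L=2; E->plug->E->R->H->L->G->refl->E->L'->B->R'->F->plug->F

Answer: AGEF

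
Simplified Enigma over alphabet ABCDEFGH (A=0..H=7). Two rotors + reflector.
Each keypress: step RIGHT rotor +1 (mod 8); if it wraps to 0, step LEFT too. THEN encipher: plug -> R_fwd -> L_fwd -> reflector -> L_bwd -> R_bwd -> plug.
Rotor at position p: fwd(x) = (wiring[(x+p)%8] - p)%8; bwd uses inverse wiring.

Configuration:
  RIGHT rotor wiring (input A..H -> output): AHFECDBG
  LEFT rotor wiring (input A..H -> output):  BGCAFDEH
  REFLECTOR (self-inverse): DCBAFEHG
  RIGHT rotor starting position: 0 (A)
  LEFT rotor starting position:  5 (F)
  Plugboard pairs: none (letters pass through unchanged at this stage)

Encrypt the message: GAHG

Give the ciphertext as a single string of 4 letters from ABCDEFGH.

Answer: CHGH

Derivation:
Char 1 ('G'): step: R->1, L=5; G->plug->G->R->F->L->F->refl->E->L'->D->R'->C->plug->C
Char 2 ('A'): step: R->2, L=5; A->plug->A->R->D->L->E->refl->F->L'->F->R'->H->plug->H
Char 3 ('H'): step: R->3, L=5; H->plug->H->R->C->L->C->refl->B->L'->E->R'->G->plug->G
Char 4 ('G'): step: R->4, L=5; G->plug->G->R->B->L->H->refl->G->L'->A->R'->H->plug->H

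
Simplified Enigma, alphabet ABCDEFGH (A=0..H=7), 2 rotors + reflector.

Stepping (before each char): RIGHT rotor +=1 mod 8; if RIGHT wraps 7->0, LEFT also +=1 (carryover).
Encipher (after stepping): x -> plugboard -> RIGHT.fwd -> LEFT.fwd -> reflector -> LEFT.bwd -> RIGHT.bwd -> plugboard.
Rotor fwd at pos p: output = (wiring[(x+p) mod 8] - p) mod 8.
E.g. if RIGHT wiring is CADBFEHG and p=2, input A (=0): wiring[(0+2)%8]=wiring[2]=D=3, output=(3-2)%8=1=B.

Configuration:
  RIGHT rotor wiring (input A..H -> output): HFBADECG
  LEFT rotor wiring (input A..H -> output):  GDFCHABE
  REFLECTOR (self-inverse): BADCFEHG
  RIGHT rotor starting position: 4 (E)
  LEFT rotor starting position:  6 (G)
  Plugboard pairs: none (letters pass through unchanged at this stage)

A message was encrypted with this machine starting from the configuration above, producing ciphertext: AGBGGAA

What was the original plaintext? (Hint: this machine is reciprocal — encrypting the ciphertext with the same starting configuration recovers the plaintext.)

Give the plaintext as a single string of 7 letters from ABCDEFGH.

Char 1 ('A'): step: R->5, L=6; A->plug->A->R->H->L->C->refl->D->L'->A->R'->E->plug->E
Char 2 ('G'): step: R->6, L=6; G->plug->G->R->F->L->E->refl->F->L'->D->R'->E->plug->E
Char 3 ('B'): step: R->7, L=6; B->plug->B->R->A->L->D->refl->C->L'->H->R'->A->plug->A
Char 4 ('G'): step: R->0, L->7 (L advanced); G->plug->G->R->C->L->E->refl->F->L'->A->R'->D->plug->D
Char 5 ('G'): step: R->1, L=7; G->plug->G->R->F->L->A->refl->B->L'->G->R'->H->plug->H
Char 6 ('A'): step: R->2, L=7; A->plug->A->R->H->L->C->refl->D->L'->E->R'->F->plug->F
Char 7 ('A'): step: R->3, L=7; A->plug->A->R->F->L->A->refl->B->L'->G->R'->H->plug->H

Answer: EEADHFH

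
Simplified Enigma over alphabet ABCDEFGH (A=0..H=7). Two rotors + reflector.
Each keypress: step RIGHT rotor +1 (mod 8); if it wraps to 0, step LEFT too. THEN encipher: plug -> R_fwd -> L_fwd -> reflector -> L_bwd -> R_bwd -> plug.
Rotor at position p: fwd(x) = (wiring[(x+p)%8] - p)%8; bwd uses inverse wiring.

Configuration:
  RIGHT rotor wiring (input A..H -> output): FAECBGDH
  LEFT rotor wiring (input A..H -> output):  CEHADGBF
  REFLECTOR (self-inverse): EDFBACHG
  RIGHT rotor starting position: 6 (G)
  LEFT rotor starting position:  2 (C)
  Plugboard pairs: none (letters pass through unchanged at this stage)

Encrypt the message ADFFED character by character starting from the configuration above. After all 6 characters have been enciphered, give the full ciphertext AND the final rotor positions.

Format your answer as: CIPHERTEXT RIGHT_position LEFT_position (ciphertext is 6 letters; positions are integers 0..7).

Char 1 ('A'): step: R->7, L=2; A->plug->A->R->A->L->F->refl->C->L'->H->R'->G->plug->G
Char 2 ('D'): step: R->0, L->3 (L advanced); D->plug->D->R->C->L->D->refl->B->L'->G->R'->F->plug->F
Char 3 ('F'): step: R->1, L=3; F->plug->F->R->C->L->D->refl->B->L'->G->R'->G->plug->G
Char 4 ('F'): step: R->2, L=3; F->plug->F->R->F->L->H->refl->G->L'->D->R'->G->plug->G
Char 5 ('E'): step: R->3, L=3; E->plug->E->R->E->L->C->refl->F->L'->A->R'->D->plug->D
Char 6 ('D'): step: R->4, L=3; D->plug->D->R->D->L->G->refl->H->L'->F->R'->A->plug->A
Final: ciphertext=GFGGDA, RIGHT=4, LEFT=3

Answer: GFGGDA 4 3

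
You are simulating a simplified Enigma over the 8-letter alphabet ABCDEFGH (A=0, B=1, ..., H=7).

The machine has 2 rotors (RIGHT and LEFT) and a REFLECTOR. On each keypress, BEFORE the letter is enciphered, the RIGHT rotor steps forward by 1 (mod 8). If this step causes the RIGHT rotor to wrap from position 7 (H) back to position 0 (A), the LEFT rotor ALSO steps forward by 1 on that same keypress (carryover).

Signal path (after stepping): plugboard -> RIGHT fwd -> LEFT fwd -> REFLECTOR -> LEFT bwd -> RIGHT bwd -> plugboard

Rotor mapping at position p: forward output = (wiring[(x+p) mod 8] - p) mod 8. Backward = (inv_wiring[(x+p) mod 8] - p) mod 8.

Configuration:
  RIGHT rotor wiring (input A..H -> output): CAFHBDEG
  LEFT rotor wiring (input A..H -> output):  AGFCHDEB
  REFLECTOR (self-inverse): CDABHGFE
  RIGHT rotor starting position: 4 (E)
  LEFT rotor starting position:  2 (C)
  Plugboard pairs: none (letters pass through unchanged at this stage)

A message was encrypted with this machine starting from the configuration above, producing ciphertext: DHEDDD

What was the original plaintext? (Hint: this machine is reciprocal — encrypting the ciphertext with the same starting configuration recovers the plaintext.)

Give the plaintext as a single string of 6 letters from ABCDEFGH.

Answer: BEBAHG

Derivation:
Char 1 ('D'): step: R->5, L=2; D->plug->D->R->F->L->H->refl->E->L'->H->R'->B->plug->B
Char 2 ('H'): step: R->6, L=2; H->plug->H->R->F->L->H->refl->E->L'->H->R'->E->plug->E
Char 3 ('E'): step: R->7, L=2; E->plug->E->R->A->L->D->refl->B->L'->D->R'->B->plug->B
Char 4 ('D'): step: R->0, L->3 (L advanced); D->plug->D->R->H->L->C->refl->A->L'->C->R'->A->plug->A
Char 5 ('D'): step: R->1, L=3; D->plug->D->R->A->L->H->refl->E->L'->B->R'->H->plug->H
Char 6 ('D'): step: R->2, L=3; D->plug->D->R->B->L->E->refl->H->L'->A->R'->G->plug->G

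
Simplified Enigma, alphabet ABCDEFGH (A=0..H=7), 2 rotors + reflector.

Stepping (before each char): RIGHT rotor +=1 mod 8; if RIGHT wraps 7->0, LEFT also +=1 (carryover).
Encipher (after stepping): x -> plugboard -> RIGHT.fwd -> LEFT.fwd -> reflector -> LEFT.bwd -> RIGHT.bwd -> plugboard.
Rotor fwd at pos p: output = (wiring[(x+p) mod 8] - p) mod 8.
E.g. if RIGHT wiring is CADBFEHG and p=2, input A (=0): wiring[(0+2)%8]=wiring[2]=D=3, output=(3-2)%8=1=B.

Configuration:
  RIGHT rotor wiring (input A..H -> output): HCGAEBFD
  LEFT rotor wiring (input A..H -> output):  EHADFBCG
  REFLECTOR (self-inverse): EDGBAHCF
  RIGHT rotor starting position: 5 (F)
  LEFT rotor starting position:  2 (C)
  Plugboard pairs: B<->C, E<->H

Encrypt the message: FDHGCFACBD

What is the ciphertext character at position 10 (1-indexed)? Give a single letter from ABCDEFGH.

Char 1 ('F'): step: R->6, L=2; F->plug->F->R->C->L->D->refl->B->L'->B->R'->C->plug->B
Char 2 ('D'): step: R->7, L=2; D->plug->D->R->H->L->F->refl->H->L'->D->R'->C->plug->B
Char 3 ('H'): step: R->0, L->3 (L advanced); H->plug->E->R->E->L->D->refl->B->L'->F->R'->G->plug->G
Char 4 ('G'): step: R->1, L=3; G->plug->G->R->C->L->G->refl->C->L'->B->R'->A->plug->A
Char 5 ('C'): step: R->2, L=3; C->plug->B->R->G->L->E->refl->A->L'->A->R'->H->plug->E
Char 6 ('F'): step: R->3, L=3; F->plug->F->R->E->L->D->refl->B->L'->F->R'->A->plug->A
Char 7 ('A'): step: R->4, L=3; A->plug->A->R->A->L->A->refl->E->L'->G->R'->F->plug->F
Char 8 ('C'): step: R->5, L=3; C->plug->B->R->A->L->A->refl->E->L'->G->R'->C->plug->B
Char 9 ('B'): step: R->6, L=3; B->plug->C->R->B->L->C->refl->G->L'->C->R'->F->plug->F
Char 10 ('D'): step: R->7, L=3; D->plug->D->R->H->L->F->refl->H->L'->D->R'->C->plug->B

B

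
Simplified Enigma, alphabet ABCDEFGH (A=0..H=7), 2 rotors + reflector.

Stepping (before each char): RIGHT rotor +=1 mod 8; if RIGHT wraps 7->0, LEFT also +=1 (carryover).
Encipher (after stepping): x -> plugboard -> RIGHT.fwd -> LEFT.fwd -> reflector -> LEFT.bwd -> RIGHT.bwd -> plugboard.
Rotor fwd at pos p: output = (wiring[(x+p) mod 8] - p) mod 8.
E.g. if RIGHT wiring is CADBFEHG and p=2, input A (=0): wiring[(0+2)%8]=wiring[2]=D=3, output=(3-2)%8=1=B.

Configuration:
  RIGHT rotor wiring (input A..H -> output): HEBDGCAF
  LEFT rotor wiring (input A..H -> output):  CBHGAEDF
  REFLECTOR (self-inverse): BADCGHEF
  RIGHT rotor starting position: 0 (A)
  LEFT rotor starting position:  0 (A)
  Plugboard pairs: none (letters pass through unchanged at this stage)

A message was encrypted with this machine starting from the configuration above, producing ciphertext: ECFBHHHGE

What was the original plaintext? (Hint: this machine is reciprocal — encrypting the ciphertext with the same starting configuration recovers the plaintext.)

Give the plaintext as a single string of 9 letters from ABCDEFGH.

Char 1 ('E'): step: R->1, L=0; E->plug->E->R->B->L->B->refl->A->L'->E->R'->G->plug->G
Char 2 ('C'): step: R->2, L=0; C->plug->C->R->E->L->A->refl->B->L'->B->R'->B->plug->B
Char 3 ('F'): step: R->3, L=0; F->plug->F->R->E->L->A->refl->B->L'->B->R'->G->plug->G
Char 4 ('B'): step: R->4, L=0; B->plug->B->R->G->L->D->refl->C->L'->A->R'->F->plug->F
Char 5 ('H'): step: R->5, L=0; H->plug->H->R->B->L->B->refl->A->L'->E->R'->F->plug->F
Char 6 ('H'): step: R->6, L=0; H->plug->H->R->E->L->A->refl->B->L'->B->R'->C->plug->C
Char 7 ('H'): step: R->7, L=0; H->plug->H->R->B->L->B->refl->A->L'->E->R'->E->plug->E
Char 8 ('G'): step: R->0, L->1 (L advanced); G->plug->G->R->A->L->A->refl->B->L'->H->R'->A->plug->A
Char 9 ('E'): step: R->1, L=1; E->plug->E->R->B->L->G->refl->E->L'->G->R'->H->plug->H

Answer: GBGFFCEAH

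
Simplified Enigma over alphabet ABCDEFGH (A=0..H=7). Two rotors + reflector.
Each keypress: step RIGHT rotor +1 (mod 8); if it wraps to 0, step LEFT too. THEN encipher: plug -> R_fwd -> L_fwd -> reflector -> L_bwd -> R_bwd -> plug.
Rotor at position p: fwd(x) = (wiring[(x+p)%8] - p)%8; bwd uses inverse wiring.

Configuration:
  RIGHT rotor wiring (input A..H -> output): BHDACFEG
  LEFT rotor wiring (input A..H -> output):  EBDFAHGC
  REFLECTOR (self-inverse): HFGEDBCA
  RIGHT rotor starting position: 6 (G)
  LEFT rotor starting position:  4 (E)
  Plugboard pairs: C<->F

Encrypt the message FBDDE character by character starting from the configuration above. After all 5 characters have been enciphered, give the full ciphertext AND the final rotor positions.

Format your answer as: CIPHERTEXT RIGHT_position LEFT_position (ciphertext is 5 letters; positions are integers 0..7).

Answer: EGBBC 3 5

Derivation:
Char 1 ('F'): step: R->7, L=4; F->plug->C->R->A->L->E->refl->D->L'->B->R'->E->plug->E
Char 2 ('B'): step: R->0, L->5 (L advanced); B->plug->B->R->H->L->D->refl->E->L'->E->R'->G->plug->G
Char 3 ('D'): step: R->1, L=5; D->plug->D->R->B->L->B->refl->F->L'->C->R'->B->plug->B
Char 4 ('D'): step: R->2, L=5; D->plug->D->R->D->L->H->refl->A->L'->G->R'->B->plug->B
Char 5 ('E'): step: R->3, L=5; E->plug->E->R->D->L->H->refl->A->L'->G->R'->F->plug->C
Final: ciphertext=EGBBC, RIGHT=3, LEFT=5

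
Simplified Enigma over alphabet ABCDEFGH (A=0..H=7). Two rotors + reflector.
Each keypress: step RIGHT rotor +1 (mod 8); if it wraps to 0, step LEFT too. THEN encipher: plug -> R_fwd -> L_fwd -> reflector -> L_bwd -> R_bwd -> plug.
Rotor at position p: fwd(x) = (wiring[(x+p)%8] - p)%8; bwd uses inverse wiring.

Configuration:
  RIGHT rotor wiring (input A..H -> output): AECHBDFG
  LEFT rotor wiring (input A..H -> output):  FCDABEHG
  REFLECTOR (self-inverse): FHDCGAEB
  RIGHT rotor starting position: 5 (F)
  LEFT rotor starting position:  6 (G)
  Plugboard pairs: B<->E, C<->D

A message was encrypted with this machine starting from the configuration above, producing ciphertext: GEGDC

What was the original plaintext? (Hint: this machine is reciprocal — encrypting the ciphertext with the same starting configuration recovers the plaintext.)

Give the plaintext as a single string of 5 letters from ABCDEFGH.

Char 1 ('G'): step: R->6, L=6; G->plug->G->R->D->L->E->refl->G->L'->H->R'->A->plug->A
Char 2 ('E'): step: R->7, L=6; E->plug->B->R->B->L->A->refl->F->L'->E->R'->G->plug->G
Char 3 ('G'): step: R->0, L->7 (L advanced); G->plug->G->R->F->L->C->refl->D->L'->C->R'->C->plug->D
Char 4 ('D'): step: R->1, L=7; D->plug->C->R->G->L->F->refl->A->L'->H->R'->H->plug->H
Char 5 ('C'): step: R->2, L=7; C->plug->D->R->B->L->G->refl->E->L'->D->R'->E->plug->B

Answer: AGDHB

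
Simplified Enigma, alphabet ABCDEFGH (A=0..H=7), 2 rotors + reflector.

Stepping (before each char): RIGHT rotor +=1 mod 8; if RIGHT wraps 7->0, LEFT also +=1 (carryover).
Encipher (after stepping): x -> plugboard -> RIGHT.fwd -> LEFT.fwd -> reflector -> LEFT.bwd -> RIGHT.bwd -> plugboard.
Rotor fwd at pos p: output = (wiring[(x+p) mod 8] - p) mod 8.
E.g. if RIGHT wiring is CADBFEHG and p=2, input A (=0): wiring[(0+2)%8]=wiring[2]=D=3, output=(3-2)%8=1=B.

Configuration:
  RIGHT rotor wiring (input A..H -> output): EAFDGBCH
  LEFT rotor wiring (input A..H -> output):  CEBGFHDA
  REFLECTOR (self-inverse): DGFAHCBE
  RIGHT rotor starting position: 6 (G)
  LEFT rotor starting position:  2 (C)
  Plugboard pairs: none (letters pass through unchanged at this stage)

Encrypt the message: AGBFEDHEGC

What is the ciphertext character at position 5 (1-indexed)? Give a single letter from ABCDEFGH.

Char 1 ('A'): step: R->7, L=2; A->plug->A->R->A->L->H->refl->E->L'->B->R'->C->plug->C
Char 2 ('G'): step: R->0, L->3 (L advanced); G->plug->G->R->C->L->E->refl->H->L'->F->R'->C->plug->C
Char 3 ('B'): step: R->1, L=3; B->plug->B->R->E->L->F->refl->C->L'->B->R'->F->plug->F
Char 4 ('F'): step: R->2, L=3; F->plug->F->R->F->L->H->refl->E->L'->C->R'->G->plug->G
Char 5 ('E'): step: R->3, L=3; E->plug->E->R->E->L->F->refl->C->L'->B->R'->F->plug->F

F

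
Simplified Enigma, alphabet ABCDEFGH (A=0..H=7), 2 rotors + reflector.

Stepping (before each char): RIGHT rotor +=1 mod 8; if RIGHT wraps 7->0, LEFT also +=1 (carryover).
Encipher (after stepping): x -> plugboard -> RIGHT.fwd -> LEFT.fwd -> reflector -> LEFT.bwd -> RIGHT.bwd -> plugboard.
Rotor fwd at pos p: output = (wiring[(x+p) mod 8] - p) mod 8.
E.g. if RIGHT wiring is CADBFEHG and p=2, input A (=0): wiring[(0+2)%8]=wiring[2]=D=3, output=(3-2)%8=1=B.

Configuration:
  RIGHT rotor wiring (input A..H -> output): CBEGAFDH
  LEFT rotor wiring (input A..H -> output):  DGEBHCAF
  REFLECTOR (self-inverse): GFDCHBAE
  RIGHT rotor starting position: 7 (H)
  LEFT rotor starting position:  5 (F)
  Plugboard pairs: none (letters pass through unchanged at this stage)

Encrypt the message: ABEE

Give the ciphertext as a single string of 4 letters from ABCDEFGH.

Answer: DEHA

Derivation:
Char 1 ('A'): step: R->0, L->6 (L advanced); A->plug->A->R->C->L->F->refl->B->L'->G->R'->D->plug->D
Char 2 ('B'): step: R->1, L=6; B->plug->B->R->D->L->A->refl->G->L'->E->R'->E->plug->E
Char 3 ('E'): step: R->2, L=6; E->plug->E->R->B->L->H->refl->E->L'->H->R'->H->plug->H
Char 4 ('E'): step: R->3, L=6; E->plug->E->R->E->L->G->refl->A->L'->D->R'->A->plug->A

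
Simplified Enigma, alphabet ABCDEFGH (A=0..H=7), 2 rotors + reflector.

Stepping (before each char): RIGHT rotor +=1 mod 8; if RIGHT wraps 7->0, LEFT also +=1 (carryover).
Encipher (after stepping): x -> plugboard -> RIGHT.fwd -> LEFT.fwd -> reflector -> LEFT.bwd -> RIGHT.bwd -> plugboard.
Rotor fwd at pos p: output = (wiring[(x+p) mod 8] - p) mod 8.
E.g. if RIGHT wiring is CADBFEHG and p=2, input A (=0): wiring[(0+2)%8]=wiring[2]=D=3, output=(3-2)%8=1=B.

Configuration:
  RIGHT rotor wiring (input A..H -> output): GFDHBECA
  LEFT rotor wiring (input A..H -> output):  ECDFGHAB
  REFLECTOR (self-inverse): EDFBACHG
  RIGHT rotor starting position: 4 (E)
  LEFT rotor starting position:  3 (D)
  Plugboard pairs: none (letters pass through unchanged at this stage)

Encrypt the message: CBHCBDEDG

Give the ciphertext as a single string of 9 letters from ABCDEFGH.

Char 1 ('C'): step: R->5, L=3; C->plug->C->R->D->L->F->refl->C->L'->A->R'->E->plug->E
Char 2 ('B'): step: R->6, L=3; B->plug->B->R->C->L->E->refl->A->L'->H->R'->D->plug->D
Char 3 ('H'): step: R->7, L=3; H->plug->H->R->D->L->F->refl->C->L'->A->R'->E->plug->E
Char 4 ('C'): step: R->0, L->4 (L advanced); C->plug->C->R->D->L->F->refl->C->L'->A->R'->H->plug->H
Char 5 ('B'): step: R->1, L=4; B->plug->B->R->C->L->E->refl->A->L'->E->R'->A->plug->A
Char 6 ('D'): step: R->2, L=4; D->plug->D->R->C->L->E->refl->A->L'->E->R'->G->plug->G
Char 7 ('E'): step: R->3, L=4; E->plug->E->R->F->L->G->refl->H->L'->G->R'->B->plug->B
Char 8 ('D'): step: R->4, L=4; D->plug->D->R->E->L->A->refl->E->L'->C->R'->E->plug->E
Char 9 ('G'): step: R->5, L=4; G->plug->G->R->C->L->E->refl->A->L'->E->R'->H->plug->H

Answer: EDEHAGBEH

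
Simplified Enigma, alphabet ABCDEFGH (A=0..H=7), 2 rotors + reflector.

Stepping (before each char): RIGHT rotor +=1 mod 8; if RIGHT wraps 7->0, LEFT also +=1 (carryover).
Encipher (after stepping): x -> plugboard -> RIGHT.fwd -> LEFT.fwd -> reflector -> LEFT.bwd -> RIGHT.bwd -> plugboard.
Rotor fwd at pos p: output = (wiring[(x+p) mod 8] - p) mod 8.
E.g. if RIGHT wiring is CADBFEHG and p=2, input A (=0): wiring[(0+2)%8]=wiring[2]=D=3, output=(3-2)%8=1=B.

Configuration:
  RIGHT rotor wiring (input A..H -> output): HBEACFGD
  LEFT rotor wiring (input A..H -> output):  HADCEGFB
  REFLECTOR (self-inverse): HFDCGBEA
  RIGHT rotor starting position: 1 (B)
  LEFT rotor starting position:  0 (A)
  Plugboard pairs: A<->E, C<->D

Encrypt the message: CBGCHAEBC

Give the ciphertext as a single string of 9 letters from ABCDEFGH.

Char 1 ('C'): step: R->2, L=0; C->plug->D->R->D->L->C->refl->D->L'->C->R'->A->plug->E
Char 2 ('B'): step: R->3, L=0; B->plug->B->R->H->L->B->refl->F->L'->G->R'->G->plug->G
Char 3 ('G'): step: R->4, L=0; G->plug->G->R->A->L->H->refl->A->L'->B->R'->B->plug->B
Char 4 ('C'): step: R->5, L=0; C->plug->D->R->C->L->D->refl->C->L'->D->R'->G->plug->G
Char 5 ('H'): step: R->6, L=0; H->plug->H->R->H->L->B->refl->F->L'->G->R'->E->plug->A
Char 6 ('A'): step: R->7, L=0; A->plug->E->R->B->L->A->refl->H->L'->A->R'->B->plug->B
Char 7 ('E'): step: R->0, L->1 (L advanced); E->plug->A->R->H->L->G->refl->E->L'->F->R'->F->plug->F
Char 8 ('B'): step: R->1, L=1; B->plug->B->R->D->L->D->refl->C->L'->B->R'->D->plug->C
Char 9 ('C'): step: R->2, L=1; C->plug->D->R->D->L->D->refl->C->L'->B->R'->F->plug->F

Answer: EGBGABFCF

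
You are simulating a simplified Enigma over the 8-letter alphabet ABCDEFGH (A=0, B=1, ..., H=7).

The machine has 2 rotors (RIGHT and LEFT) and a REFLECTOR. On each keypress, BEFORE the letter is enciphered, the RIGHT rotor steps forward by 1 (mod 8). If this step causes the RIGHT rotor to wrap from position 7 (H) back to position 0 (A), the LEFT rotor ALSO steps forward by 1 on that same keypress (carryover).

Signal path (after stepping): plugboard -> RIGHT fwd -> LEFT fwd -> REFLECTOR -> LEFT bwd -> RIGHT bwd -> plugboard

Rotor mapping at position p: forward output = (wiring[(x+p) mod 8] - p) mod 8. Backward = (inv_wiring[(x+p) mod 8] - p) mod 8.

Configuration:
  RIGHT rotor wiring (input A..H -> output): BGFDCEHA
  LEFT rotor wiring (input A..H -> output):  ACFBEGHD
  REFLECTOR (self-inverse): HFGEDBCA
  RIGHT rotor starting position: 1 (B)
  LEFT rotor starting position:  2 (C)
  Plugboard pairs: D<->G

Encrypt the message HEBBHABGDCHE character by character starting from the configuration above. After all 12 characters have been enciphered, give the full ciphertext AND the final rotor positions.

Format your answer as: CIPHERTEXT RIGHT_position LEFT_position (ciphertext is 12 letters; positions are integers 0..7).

Char 1 ('H'): step: R->2, L=2; H->plug->H->R->E->L->F->refl->B->L'->F->R'->E->plug->E
Char 2 ('E'): step: R->3, L=2; E->plug->E->R->F->L->B->refl->F->L'->E->R'->D->plug->G
Char 3 ('B'): step: R->4, L=2; B->plug->B->R->A->L->D->refl->E->L'->D->R'->C->plug->C
Char 4 ('B'): step: R->5, L=2; B->plug->B->R->C->L->C->refl->G->L'->G->R'->G->plug->D
Char 5 ('H'): step: R->6, L=2; H->plug->H->R->G->L->G->refl->C->L'->C->R'->B->plug->B
Char 6 ('A'): step: R->7, L=2; A->plug->A->R->B->L->H->refl->A->L'->H->R'->C->plug->C
Char 7 ('B'): step: R->0, L->3 (L advanced); B->plug->B->R->G->L->H->refl->A->L'->E->R'->F->plug->F
Char 8 ('G'): step: R->1, L=3; G->plug->D->R->B->L->B->refl->F->L'->F->R'->A->plug->A
Char 9 ('D'): step: R->2, L=3; D->plug->G->R->H->L->C->refl->G->L'->A->R'->C->plug->C
Char 10 ('C'): step: R->3, L=3; C->plug->C->R->B->L->B->refl->F->L'->F->R'->E->plug->E
Char 11 ('H'): step: R->4, L=3; H->plug->H->R->H->L->C->refl->G->L'->A->R'->B->plug->B
Char 12 ('E'): step: R->5, L=3; E->plug->E->R->B->L->B->refl->F->L'->F->R'->H->plug->H
Final: ciphertext=EGCDBCFACEBH, RIGHT=5, LEFT=3

Answer: EGCDBCFACEBH 5 3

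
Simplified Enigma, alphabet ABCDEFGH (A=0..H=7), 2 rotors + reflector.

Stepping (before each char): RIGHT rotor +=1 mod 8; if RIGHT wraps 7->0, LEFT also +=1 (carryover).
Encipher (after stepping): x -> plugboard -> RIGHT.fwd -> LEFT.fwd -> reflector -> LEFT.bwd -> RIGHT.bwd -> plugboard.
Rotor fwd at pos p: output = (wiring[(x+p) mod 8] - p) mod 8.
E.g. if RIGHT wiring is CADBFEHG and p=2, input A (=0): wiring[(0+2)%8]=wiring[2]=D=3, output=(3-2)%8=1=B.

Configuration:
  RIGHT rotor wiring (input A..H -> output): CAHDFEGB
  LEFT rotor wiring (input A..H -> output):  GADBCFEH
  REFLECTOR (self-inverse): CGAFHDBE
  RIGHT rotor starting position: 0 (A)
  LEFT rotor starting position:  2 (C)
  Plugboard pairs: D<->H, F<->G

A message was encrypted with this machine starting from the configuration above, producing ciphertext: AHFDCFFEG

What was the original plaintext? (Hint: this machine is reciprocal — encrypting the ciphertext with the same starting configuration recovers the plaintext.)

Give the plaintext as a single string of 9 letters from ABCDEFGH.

Char 1 ('A'): step: R->1, L=2; A->plug->A->R->H->L->G->refl->B->L'->A->R'->G->plug->F
Char 2 ('H'): step: R->2, L=2; H->plug->D->R->C->L->A->refl->C->L'->E->R'->E->plug->E
Char 3 ('F'): step: R->3, L=2; F->plug->G->R->F->L->F->refl->D->L'->D->R'->D->plug->H
Char 4 ('D'): step: R->4, L=2; D->plug->H->R->H->L->G->refl->B->L'->A->R'->B->plug->B
Char 5 ('C'): step: R->5, L=2; C->plug->C->R->E->L->C->refl->A->L'->C->R'->F->plug->G
Char 6 ('F'): step: R->6, L=2; F->plug->G->R->H->L->G->refl->B->L'->A->R'->A->plug->A
Char 7 ('F'): step: R->7, L=2; F->plug->G->R->F->L->F->refl->D->L'->D->R'->B->plug->B
Char 8 ('E'): step: R->0, L->3 (L advanced); E->plug->E->R->F->L->D->refl->F->L'->G->R'->G->plug->F
Char 9 ('G'): step: R->1, L=3; G->plug->F->R->F->L->D->refl->F->L'->G->R'->B->plug->B

Answer: FEHBGABFB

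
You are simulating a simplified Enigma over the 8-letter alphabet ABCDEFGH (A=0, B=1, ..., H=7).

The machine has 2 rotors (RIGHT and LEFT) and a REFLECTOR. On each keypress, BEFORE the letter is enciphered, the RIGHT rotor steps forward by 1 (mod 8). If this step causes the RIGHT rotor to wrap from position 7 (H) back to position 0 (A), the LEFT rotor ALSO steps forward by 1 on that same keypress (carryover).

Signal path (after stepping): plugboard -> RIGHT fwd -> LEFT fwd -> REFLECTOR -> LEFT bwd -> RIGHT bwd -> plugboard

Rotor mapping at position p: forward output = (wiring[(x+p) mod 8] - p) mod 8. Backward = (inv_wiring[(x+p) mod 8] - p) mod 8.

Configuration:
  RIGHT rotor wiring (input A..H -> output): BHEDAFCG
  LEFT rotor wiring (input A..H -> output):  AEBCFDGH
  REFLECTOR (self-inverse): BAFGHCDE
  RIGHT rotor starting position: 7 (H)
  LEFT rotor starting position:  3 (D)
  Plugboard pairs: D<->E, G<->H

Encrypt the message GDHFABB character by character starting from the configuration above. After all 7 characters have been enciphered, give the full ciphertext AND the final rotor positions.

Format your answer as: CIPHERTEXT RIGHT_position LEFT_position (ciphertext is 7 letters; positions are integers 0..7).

Answer: HFECBAF 6 4

Derivation:
Char 1 ('G'): step: R->0, L->4 (L advanced); G->plug->H->R->G->L->F->refl->C->L'->C->R'->G->plug->H
Char 2 ('D'): step: R->1, L=4; D->plug->E->R->E->L->E->refl->H->L'->B->R'->F->plug->F
Char 3 ('H'): step: R->2, L=4; H->plug->G->R->H->L->G->refl->D->L'->D->R'->D->plug->E
Char 4 ('F'): step: R->3, L=4; F->plug->F->R->G->L->F->refl->C->L'->C->R'->C->plug->C
Char 5 ('A'): step: R->4, L=4; A->plug->A->R->E->L->E->refl->H->L'->B->R'->B->plug->B
Char 6 ('B'): step: R->5, L=4; B->plug->B->R->F->L->A->refl->B->L'->A->R'->A->plug->A
Char 7 ('B'): step: R->6, L=4; B->plug->B->R->A->L->B->refl->A->L'->F->R'->F->plug->F
Final: ciphertext=HFECBAF, RIGHT=6, LEFT=4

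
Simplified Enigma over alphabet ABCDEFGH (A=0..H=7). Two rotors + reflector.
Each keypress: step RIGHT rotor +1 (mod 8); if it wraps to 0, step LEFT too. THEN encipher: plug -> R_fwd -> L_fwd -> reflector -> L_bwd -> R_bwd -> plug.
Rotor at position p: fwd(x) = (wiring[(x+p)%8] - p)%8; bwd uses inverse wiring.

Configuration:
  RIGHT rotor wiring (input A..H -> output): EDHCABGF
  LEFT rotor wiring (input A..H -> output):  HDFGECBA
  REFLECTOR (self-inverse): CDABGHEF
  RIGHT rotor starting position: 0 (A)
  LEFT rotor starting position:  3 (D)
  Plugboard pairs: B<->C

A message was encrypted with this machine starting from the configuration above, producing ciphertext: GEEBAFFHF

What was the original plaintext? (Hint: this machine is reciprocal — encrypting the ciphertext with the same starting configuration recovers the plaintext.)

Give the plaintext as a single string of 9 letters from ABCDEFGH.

Answer: AGHAFGDDA

Derivation:
Char 1 ('G'): step: R->1, L=3; G->plug->G->R->E->L->F->refl->H->L'->C->R'->A->plug->A
Char 2 ('E'): step: R->2, L=3; E->plug->E->R->E->L->F->refl->H->L'->C->R'->G->plug->G
Char 3 ('E'): step: R->3, L=3; E->plug->E->R->C->L->H->refl->F->L'->E->R'->H->plug->H
Char 4 ('B'): step: R->4, L=3; B->plug->C->R->C->L->H->refl->F->L'->E->R'->A->plug->A
Char 5 ('A'): step: R->5, L=3; A->plug->A->R->E->L->F->refl->H->L'->C->R'->F->plug->F
Char 6 ('F'): step: R->6, L=3; F->plug->F->R->E->L->F->refl->H->L'->C->R'->G->plug->G
Char 7 ('F'): step: R->7, L=3; F->plug->F->R->B->L->B->refl->D->L'->A->R'->D->plug->D
Char 8 ('H'): step: R->0, L->4 (L advanced); H->plug->H->R->F->L->H->refl->F->L'->C->R'->D->plug->D
Char 9 ('F'): step: R->1, L=4; F->plug->F->R->F->L->H->refl->F->L'->C->R'->A->plug->A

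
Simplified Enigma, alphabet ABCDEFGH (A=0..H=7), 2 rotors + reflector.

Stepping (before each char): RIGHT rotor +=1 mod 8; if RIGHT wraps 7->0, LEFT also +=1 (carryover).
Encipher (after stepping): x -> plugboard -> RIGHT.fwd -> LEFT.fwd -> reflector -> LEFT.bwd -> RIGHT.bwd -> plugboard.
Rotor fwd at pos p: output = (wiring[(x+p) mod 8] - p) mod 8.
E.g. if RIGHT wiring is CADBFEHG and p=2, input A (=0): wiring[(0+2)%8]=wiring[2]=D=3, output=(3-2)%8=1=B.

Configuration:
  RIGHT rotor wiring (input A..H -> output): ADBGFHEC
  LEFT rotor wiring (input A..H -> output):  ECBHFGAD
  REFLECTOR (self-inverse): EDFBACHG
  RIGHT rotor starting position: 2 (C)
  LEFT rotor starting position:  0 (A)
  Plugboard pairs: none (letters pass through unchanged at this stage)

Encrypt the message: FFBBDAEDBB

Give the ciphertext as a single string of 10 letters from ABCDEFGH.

Char 1 ('F'): step: R->3, L=0; F->plug->F->R->F->L->G->refl->H->L'->D->R'->A->plug->A
Char 2 ('F'): step: R->4, L=0; F->plug->F->R->H->L->D->refl->B->L'->C->R'->H->plug->H
Char 3 ('B'): step: R->5, L=0; B->plug->B->R->H->L->D->refl->B->L'->C->R'->A->plug->A
Char 4 ('B'): step: R->6, L=0; B->plug->B->R->E->L->F->refl->C->L'->B->R'->H->plug->H
Char 5 ('D'): step: R->7, L=0; D->plug->D->R->C->L->B->refl->D->L'->H->R'->E->plug->E
Char 6 ('A'): step: R->0, L->1 (L advanced); A->plug->A->R->A->L->B->refl->D->L'->H->R'->F->plug->F
Char 7 ('E'): step: R->1, L=1; E->plug->E->R->G->L->C->refl->F->L'->E->R'->D->plug->D
Char 8 ('D'): step: R->2, L=1; D->plug->D->R->F->L->H->refl->G->L'->C->R'->E->plug->E
Char 9 ('B'): step: R->3, L=1; B->plug->B->R->C->L->G->refl->H->L'->F->R'->F->plug->F
Char 10 ('B'): step: R->4, L=1; B->plug->B->R->D->L->E->refl->A->L'->B->R'->A->plug->A

Answer: AHAHEFDEFA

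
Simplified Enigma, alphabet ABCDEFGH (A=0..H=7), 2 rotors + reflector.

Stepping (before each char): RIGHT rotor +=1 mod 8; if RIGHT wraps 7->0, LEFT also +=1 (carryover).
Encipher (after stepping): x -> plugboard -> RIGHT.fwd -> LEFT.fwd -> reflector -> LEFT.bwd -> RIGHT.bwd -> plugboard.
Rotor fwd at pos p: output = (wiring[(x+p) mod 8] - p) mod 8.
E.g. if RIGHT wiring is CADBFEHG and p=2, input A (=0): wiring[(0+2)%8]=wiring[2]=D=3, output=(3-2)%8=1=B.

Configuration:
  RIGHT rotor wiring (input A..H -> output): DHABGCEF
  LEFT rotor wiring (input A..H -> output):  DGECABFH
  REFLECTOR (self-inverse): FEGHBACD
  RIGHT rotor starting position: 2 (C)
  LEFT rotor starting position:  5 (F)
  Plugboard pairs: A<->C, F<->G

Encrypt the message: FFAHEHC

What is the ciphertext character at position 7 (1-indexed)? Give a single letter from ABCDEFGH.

Char 1 ('F'): step: R->3, L=5; F->plug->G->R->E->L->B->refl->E->L'->A->R'->F->plug->G
Char 2 ('F'): step: R->4, L=5; F->plug->G->R->E->L->B->refl->E->L'->A->R'->C->plug->A
Char 3 ('A'): step: R->5, L=5; A->plug->C->R->A->L->E->refl->B->L'->E->R'->G->plug->F
Char 4 ('H'): step: R->6, L=5; H->plug->H->R->E->L->B->refl->E->L'->A->R'->G->plug->F
Char 5 ('E'): step: R->7, L=5; E->plug->E->R->C->L->C->refl->G->L'->D->R'->G->plug->F
Char 6 ('H'): step: R->0, L->6 (L advanced); H->plug->H->R->F->L->E->refl->B->L'->B->R'->D->plug->D
Char 7 ('C'): step: R->1, L=6; C->plug->A->R->G->L->C->refl->G->L'->E->R'->G->plug->F

F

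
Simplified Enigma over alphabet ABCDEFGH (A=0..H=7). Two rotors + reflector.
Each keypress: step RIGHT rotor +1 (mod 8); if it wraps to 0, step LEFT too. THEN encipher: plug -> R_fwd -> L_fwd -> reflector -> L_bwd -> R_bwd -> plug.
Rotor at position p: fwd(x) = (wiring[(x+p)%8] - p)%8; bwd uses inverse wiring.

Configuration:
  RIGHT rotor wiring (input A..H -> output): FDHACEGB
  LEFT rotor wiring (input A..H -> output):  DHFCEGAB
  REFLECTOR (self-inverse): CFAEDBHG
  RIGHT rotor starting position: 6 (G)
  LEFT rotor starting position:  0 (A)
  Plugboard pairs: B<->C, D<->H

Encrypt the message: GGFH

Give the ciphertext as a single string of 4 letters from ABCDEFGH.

Answer: EBGE

Derivation:
Char 1 ('G'): step: R->7, L=0; G->plug->G->R->F->L->G->refl->H->L'->B->R'->E->plug->E
Char 2 ('G'): step: R->0, L->1 (L advanced); G->plug->G->R->G->L->A->refl->C->L'->H->R'->C->plug->B
Char 3 ('F'): step: R->1, L=1; F->plug->F->R->F->L->H->refl->G->L'->A->R'->G->plug->G
Char 4 ('H'): step: R->2, L=1; H->plug->D->R->C->L->B->refl->F->L'->E->R'->E->plug->E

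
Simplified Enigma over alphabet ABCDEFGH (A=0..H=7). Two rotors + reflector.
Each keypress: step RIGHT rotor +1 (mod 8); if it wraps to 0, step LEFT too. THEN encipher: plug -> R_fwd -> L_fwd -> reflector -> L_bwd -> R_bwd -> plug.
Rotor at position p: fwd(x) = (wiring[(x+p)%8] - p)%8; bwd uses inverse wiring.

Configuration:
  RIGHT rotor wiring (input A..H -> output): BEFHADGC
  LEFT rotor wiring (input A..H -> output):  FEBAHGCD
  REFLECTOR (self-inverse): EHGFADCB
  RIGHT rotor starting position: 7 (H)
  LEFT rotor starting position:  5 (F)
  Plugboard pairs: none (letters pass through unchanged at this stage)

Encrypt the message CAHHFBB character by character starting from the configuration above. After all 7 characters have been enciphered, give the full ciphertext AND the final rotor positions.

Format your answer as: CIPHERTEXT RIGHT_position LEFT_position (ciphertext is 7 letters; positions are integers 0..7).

Char 1 ('C'): step: R->0, L->6 (L advanced); C->plug->C->R->F->L->C->refl->G->L'->D->R'->F->plug->F
Char 2 ('A'): step: R->1, L=6; A->plug->A->R->D->L->G->refl->C->L'->F->R'->F->plug->F
Char 3 ('H'): step: R->2, L=6; H->plug->H->R->C->L->H->refl->B->L'->G->R'->C->plug->C
Char 4 ('H'): step: R->3, L=6; H->plug->H->R->C->L->H->refl->B->L'->G->R'->F->plug->F
Char 5 ('F'): step: R->4, L=6; F->plug->F->R->A->L->E->refl->A->L'->H->R'->B->plug->B
Char 6 ('B'): step: R->5, L=6; B->plug->B->R->B->L->F->refl->D->L'->E->R'->D->plug->D
Char 7 ('B'): step: R->6, L=6; B->plug->B->R->E->L->D->refl->F->L'->B->R'->F->plug->F
Final: ciphertext=FFCFBDF, RIGHT=6, LEFT=6

Answer: FFCFBDF 6 6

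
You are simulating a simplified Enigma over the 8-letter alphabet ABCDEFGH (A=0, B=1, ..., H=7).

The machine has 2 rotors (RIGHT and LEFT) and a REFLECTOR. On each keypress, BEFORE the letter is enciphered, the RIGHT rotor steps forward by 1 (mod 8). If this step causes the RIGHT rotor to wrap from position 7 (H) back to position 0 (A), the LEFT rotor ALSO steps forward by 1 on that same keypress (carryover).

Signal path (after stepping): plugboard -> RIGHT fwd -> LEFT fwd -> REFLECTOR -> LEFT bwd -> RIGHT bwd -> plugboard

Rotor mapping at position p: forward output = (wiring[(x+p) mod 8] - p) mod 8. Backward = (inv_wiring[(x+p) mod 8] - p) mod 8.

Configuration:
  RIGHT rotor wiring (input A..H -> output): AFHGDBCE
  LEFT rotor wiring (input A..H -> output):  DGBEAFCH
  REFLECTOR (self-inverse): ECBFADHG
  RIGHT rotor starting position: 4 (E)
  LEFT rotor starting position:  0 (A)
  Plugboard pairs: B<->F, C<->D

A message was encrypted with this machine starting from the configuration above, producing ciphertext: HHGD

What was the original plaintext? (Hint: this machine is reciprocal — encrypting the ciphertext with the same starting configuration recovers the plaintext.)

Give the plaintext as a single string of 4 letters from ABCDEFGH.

Answer: BADF

Derivation:
Char 1 ('H'): step: R->5, L=0; H->plug->H->R->G->L->C->refl->B->L'->C->R'->F->plug->B
Char 2 ('H'): step: R->6, L=0; H->plug->H->R->D->L->E->refl->A->L'->E->R'->A->plug->A
Char 3 ('G'): step: R->7, L=0; G->plug->G->R->C->L->B->refl->C->L'->G->R'->C->plug->D
Char 4 ('D'): step: R->0, L->1 (L advanced); D->plug->C->R->H->L->C->refl->B->L'->F->R'->B->plug->F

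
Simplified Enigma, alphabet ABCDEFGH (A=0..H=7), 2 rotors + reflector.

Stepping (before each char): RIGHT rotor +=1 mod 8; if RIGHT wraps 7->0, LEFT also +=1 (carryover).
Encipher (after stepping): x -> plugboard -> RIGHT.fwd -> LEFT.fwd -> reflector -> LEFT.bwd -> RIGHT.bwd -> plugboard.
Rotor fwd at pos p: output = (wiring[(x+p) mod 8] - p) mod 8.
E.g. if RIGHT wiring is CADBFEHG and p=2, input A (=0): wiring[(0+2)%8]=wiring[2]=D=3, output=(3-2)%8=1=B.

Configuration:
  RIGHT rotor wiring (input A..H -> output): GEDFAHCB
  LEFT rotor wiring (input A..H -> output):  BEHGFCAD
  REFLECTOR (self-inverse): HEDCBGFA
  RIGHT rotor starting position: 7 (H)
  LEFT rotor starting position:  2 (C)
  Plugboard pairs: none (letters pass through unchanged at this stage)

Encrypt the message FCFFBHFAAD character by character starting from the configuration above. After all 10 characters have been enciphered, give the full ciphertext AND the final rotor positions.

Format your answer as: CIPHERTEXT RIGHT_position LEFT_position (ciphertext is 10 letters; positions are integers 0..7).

Char 1 ('F'): step: R->0, L->3 (L advanced); F->plug->F->R->H->L->E->refl->B->L'->G->R'->A->plug->A
Char 2 ('C'): step: R->1, L=3; C->plug->C->R->E->L->A->refl->H->L'->C->R'->B->plug->B
Char 3 ('F'): step: R->2, L=3; F->plug->F->R->H->L->E->refl->B->L'->G->R'->C->plug->C
Char 4 ('F'): step: R->3, L=3; F->plug->F->R->D->L->F->refl->G->L'->F->R'->B->plug->B
Char 5 ('B'): step: R->4, L=3; B->plug->B->R->D->L->F->refl->G->L'->F->R'->D->plug->D
Char 6 ('H'): step: R->5, L=3; H->plug->H->R->D->L->F->refl->G->L'->F->R'->B->plug->B
Char 7 ('F'): step: R->6, L=3; F->plug->F->R->H->L->E->refl->B->L'->G->R'->D->plug->D
Char 8 ('A'): step: R->7, L=3; A->plug->A->R->C->L->H->refl->A->L'->E->R'->D->plug->D
Char 9 ('A'): step: R->0, L->4 (L advanced); A->plug->A->R->G->L->D->refl->C->L'->H->R'->F->plug->F
Char 10 ('D'): step: R->1, L=4; D->plug->D->R->H->L->C->refl->D->L'->G->R'->E->plug->E
Final: ciphertext=ABCBDBDDFE, RIGHT=1, LEFT=4

Answer: ABCBDBDDFE 1 4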